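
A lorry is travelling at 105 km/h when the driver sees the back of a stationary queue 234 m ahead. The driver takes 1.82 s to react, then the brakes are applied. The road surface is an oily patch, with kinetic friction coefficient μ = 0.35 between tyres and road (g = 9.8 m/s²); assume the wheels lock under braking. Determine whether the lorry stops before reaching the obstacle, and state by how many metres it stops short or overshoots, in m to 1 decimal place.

Yes — it stops 56.9 m short of the obstacle

105 km/h ÷ 3.6 = 29.1667 m/s.
a = μg = 0.35 × 9.8 = 3.430 m/s².
Reaction distance = 29.1667 × 1.82 = 53.083 m.
Braking distance = v²/(2a) = 850.696 / 6.860 = 124.008 m.
Total stopping distance = 53.083 + 124.008 = 177.091 m, vs 234 m available — it stops with 234 − 177.091 = 56.909 m to spare.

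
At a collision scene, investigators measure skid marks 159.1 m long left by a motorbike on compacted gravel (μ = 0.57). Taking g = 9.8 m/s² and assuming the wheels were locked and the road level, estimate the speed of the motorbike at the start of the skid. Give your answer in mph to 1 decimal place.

Initial speed ≈ 94.3 mph

Deceleration a = μg = 0.57 × 9.8 = 5.586 m/s².
v = √(2a·d) = √(2 × 5.586 × 159.1) = √1777.465 = 42.1600 m/s.
= 42.1600 ÷ 0.44704 = 94.309 mph.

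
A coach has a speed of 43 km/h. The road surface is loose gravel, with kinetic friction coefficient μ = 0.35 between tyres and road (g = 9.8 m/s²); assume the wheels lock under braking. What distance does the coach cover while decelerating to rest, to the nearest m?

Braking distance ≈ 21 m

43 km/h ÷ 3.6 = 11.9444 m/s.
a = μg = 0.35 × 9.8 = 3.430 m/s².
Braking distance = v²/(2a) = 11.9444² / (2 × 3.430) = 142.669 / 6.860 = 20.797 m.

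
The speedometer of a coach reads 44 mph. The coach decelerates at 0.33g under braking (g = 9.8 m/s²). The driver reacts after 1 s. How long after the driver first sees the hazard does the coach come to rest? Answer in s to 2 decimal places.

Total time ≈ 7.08 s

44 mph × 0.44704 = 19.6698 m/s.
a = 0.33 × 9.8 = 3.234 m/s².
Braking time = v/a = 19.6698 / 3.234 = 6.082 s.
Total = 1 + 6.082 = 7.082 s.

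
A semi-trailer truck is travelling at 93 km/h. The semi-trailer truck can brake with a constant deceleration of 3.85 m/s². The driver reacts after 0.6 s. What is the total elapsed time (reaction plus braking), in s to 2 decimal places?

93 km/h ÷ 3.6 = 25.8333 m/s.
Braking time = v/a = 25.8333 / 3.850 = 6.710 s.
Total = 0.6 + 6.710 = 7.310 s.

Total time ≈ 7.31 s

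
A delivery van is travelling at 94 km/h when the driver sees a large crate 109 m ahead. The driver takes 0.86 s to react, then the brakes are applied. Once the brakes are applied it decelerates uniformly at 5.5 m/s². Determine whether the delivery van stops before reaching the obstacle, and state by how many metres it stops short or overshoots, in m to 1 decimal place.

Yes — it stops 24.6 m short of the obstacle

94 km/h ÷ 3.6 = 26.1111 m/s.
Reaction distance = 26.1111 × 0.86 = 22.456 m.
Braking distance = v²/(2a) = 681.790 / 11.000 = 61.981 m.
Total stopping distance = 22.456 + 61.981 = 84.437 m, vs 109 m available — it stops with 109 − 84.437 = 24.563 m to spare.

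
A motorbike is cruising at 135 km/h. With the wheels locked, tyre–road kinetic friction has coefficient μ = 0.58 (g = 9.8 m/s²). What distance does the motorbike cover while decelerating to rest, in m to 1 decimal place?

Braking distance ≈ 123.7 m

135 km/h ÷ 3.6 = 37.5000 m/s.
a = μg = 0.58 × 9.8 = 5.684 m/s².
Braking distance = v²/(2a) = 37.5000² / (2 × 5.684) = 1406.250 / 11.368 = 123.702 m.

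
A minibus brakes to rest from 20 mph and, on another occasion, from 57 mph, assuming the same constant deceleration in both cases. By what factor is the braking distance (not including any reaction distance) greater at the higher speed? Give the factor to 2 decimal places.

Braking distance d = v²/(2a), so with a fixed, d ∝ v².
Factor = (57/20)² = 2.8500² = 8.1225.

Factor ≈ 8.12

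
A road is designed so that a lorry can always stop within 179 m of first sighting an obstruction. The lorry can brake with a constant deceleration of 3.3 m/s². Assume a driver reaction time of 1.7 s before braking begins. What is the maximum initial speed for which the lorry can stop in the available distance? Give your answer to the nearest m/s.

Stopping distance: v·t_r + v²/(2a) = 179 with t_r = 1.7 s and a = 3.300 m/s².
So v² + 11.220 v − 1181.40 = 0.
Positive root: v = −a·t_r + √((a·t_r)² + 2a·d) = −5.610 + √(31.472 + 1181.40) = 29.2163 m/s.

Maximum speed ≈ 29 m/s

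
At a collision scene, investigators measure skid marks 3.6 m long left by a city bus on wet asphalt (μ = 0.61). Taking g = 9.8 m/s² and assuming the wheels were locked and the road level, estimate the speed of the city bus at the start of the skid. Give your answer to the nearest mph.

Deceleration a = μg = 0.61 × 9.8 = 5.978 m/s².
v = √(2a·d) = √(2 × 5.978 × 3.6) = √43.042 = 6.5606 m/s.
= 6.5606 ÷ 0.44704 = 14.676 mph.

Initial speed ≈ 15 mph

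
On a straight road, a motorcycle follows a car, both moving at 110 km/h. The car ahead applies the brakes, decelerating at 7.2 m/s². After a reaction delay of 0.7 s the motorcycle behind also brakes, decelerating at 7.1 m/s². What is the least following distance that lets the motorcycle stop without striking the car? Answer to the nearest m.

110 km/h ÷ 3.6 = 30.5556 m/s.
Leader travels v²/(2a_L) = 933.645 / 14.400 = 64.836 m before stopping.
Follower covers v·t_r = 30.5556 × 0.7 = 21.389 m while reacting, then v²/(2a_F) = 933.645 / 14.200 = 65.750 m while braking, for a total of 21.389 + 65.750 = 87.139 m.
Since a_F ≤ a_L and the follower starts braking later, the follower is never slower than the leader, so the closest approach is when both have stopped.
Minimum gap = 87.139 − 64.836 = 22.303 m.

Minimum gap ≈ 22 m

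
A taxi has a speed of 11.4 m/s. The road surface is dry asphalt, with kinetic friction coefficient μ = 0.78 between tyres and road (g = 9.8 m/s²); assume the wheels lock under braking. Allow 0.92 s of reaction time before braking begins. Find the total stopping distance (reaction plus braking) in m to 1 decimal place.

a = μg = 0.78 × 9.8 = 7.644 m/s².
Reaction distance = v·t_r = 11.4000 × 0.92 = 10.488 m.
Braking distance = v²/(2a) = 11.4000² / (2 × 7.644) = 129.960 / 15.288 = 8.501 m.
Total = 10.488 + 8.501 = 18.989 m.

Total stopping distance ≈ 19.0 m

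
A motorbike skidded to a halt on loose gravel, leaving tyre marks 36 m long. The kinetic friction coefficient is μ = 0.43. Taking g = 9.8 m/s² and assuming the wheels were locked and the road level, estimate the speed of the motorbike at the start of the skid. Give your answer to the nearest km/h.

Initial speed ≈ 63 km/h

Deceleration a = μg = 0.43 × 9.8 = 4.214 m/s².
v = √(2a·d) = √(2 × 4.214 × 36) = √303.408 = 17.4186 m/s.
= 17.4186 × 3.6 = 62.707 km/h.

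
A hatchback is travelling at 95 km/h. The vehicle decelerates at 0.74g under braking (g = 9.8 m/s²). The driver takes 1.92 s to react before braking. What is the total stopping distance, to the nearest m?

95 km/h ÷ 3.6 = 26.3889 m/s.
a = 0.74 × 9.8 = 7.252 m/s².
Reaction distance = v·t_r = 26.3889 × 1.92 = 50.667 m.
Braking distance = v²/(2a) = 26.3889² / (2 × 7.252) = 696.374 / 14.504 = 48.013 m.
Total = 50.667 + 48.013 = 98.680 m.

Total stopping distance ≈ 99 m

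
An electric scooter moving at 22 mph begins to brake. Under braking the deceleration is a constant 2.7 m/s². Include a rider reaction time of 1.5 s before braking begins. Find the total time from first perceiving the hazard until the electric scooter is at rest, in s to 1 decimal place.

22 mph × 0.44704 = 9.8349 m/s.
Braking time = v/a = 9.8349 / 2.700 = 3.643 s.
Total = 1.5 + 3.643 = 5.143 s.

Total time ≈ 5.1 s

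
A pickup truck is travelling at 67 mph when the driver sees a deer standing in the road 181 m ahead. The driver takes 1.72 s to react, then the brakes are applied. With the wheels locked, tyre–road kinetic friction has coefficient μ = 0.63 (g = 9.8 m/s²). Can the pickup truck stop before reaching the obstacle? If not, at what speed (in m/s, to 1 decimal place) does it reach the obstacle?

67 mph × 0.44704 = 29.9517 m/s.
a = μg = 0.63 × 9.8 = 6.174 m/s².
Reaction distance = 29.9517 × 1.72 = 51.517 m.
Braking distance = v²/(2a) = 897.104 / 12.348 = 72.652 m.
Total stopping distance = 51.517 + 72.652 = 124.169 m, vs 181 m available — it stops with 181 − 124.169 = 56.831 m to spare.

Yes — it stops about 56.8 m short of the obstacle, so it never reaches it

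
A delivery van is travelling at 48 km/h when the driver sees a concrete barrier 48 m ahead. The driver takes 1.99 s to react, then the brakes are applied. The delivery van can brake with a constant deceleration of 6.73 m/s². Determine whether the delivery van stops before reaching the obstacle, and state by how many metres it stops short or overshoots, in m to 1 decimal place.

Yes — it stops 8.3 m short of the obstacle

48 km/h ÷ 3.6 = 13.3333 m/s.
Reaction distance = 13.3333 × 1.99 = 26.533 m.
Braking distance = v²/(2a) = 177.777 / 13.460 = 13.208 m.
Total stopping distance = 26.533 + 13.208 = 39.741 m, vs 48 m available — it stops with 48 − 39.741 = 8.259 m to spare.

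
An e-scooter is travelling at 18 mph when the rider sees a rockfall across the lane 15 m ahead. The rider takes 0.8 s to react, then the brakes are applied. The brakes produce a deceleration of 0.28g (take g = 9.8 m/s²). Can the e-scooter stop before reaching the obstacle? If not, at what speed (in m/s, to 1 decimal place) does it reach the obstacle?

No — it strikes the obstacle at 4.2 m/s

18 mph × 0.44704 = 8.0467 m/s.
a = 0.28 × 9.8 = 2.744 m/s².
Reaction distance = 8.0467 × 0.8 = 6.437 m.
Braking distance needed to stop: v²/(2a) = 64.749 / 5.488 = 11.798 m, so total needed = 6.437 + 11.798 = 18.235 m > 15 m — it cannot stop.
Distance remaining when braking begins: 15 − 6.437 = 8.563 m.
v² = v₀² − 2a·d = 64.749 − 2 × 2.744 × 8.563 = 17.755 m²/s².
v = √17.755 = 4.214 m/s.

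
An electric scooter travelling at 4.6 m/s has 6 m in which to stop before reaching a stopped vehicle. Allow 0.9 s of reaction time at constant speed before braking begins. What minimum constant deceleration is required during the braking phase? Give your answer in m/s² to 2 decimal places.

Required deceleration ≈ 5.69 m/s²

Distance covered during reaction = 4.6000 × 0.9 = 4.140 m.
Distance available for braking: 6 − 4.140 = 1.860 m.
v² = 2a·d ⇒ a = v²/(2d) = 4.6000² / (2 × 1.860) = 21.160 / 3.720 = 5.6882 m/s².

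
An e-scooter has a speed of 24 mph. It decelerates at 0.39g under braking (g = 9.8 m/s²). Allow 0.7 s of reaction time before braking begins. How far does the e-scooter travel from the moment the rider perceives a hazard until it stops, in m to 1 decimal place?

24 mph × 0.44704 = 10.7290 m/s.
a = 0.39 × 9.8 = 3.822 m/s².
Reaction distance = v·t_r = 10.7290 × 0.7 = 7.510 m.
Braking distance = v²/(2a) = 10.7290² / (2 × 3.822) = 115.111 / 7.644 = 15.059 m.
Total = 7.510 + 15.059 = 22.569 m.

Total stopping distance ≈ 22.6 m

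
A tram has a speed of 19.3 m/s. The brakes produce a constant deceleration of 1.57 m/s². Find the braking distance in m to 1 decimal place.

Braking distance ≈ 118.6 m

Braking distance = v²/(2a) = 19.3000² / (2 × 1.570) = 372.490 / 3.140 = 118.627 m.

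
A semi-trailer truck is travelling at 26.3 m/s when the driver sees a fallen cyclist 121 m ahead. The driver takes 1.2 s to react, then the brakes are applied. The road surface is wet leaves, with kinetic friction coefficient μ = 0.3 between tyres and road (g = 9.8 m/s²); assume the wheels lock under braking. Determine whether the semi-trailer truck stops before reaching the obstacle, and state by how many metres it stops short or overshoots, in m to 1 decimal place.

a = μg = 0.3 × 9.8 = 2.940 m/s².
Reaction distance = 26.3000 × 1.2 = 31.560 m.
Braking distance = v²/(2a) = 691.690 / 5.880 = 117.634 m.
Total stopping distance = 31.560 + 117.634 = 149.194 m, vs 121 m available — it cannot stop in time and overshoots by 149.194 − 121 = 28.194 m.

No — it overshoots by 28.2 m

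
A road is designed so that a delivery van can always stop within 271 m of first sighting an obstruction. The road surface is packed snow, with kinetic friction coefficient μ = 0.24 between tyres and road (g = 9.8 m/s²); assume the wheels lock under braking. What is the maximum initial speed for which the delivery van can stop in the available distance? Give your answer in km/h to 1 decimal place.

Maximum speed ≈ 128.5 km/h

a = μg = 0.24 × 9.8 = 2.352 m/s².
v²/(2a) = d ⇒ v = √(2 × 2.352 × 271) = √1274.78 = 35.7041 m/s.
35.7041 m/s × 3.6 = 128.535 km/h.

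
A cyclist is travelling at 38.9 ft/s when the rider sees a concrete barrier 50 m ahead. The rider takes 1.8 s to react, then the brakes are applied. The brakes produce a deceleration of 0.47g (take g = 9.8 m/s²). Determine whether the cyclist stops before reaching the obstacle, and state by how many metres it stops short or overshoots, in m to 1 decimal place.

38.9 ft/s × 0.3048 = 11.8567 m/s.
a = 0.47 × 9.8 = 4.606 m/s².
Reaction distance = 11.8567 × 1.8 = 21.342 m.
Braking distance = v²/(2a) = 140.581 / 9.212 = 15.261 m.
Total stopping distance = 21.342 + 15.261 = 36.603 m, vs 50 m available — it stops with 50 − 36.603 = 13.397 m to spare.

Yes — it stops 13.4 m short of the obstacle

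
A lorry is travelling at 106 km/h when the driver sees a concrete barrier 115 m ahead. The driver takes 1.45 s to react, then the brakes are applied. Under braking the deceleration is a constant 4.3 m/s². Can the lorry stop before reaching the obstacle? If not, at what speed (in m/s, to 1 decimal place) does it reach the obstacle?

106 km/h ÷ 3.6 = 29.4444 m/s.
Reaction distance = 29.4444 × 1.45 = 42.694 m.
Braking distance needed to stop: v²/(2a) = 866.973 / 8.600 = 100.811 m, so total needed = 42.694 + 100.811 = 143.505 m > 115 m — it cannot stop.
Distance remaining when braking begins: 115 − 42.694 = 72.306 m.
v² = v₀² − 2a·d = 866.973 − 2 × 4.300 × 72.306 = 245.141 m²/s².
v = √245.141 = 15.657 m/s.

No — it strikes the obstacle at 15.7 m/s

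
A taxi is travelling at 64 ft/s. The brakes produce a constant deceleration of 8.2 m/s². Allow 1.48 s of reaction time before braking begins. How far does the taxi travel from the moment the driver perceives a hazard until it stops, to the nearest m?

64 ft/s × 0.3048 = 19.5072 m/s.
Reaction distance = v·t_r = 19.5072 × 1.48 = 28.871 m.
Braking distance = v²/(2a) = 19.5072² / (2 × 8.200) = 380.531 / 16.400 = 23.203 m.
Total = 28.871 + 23.203 = 52.074 m.

Total stopping distance ≈ 52 m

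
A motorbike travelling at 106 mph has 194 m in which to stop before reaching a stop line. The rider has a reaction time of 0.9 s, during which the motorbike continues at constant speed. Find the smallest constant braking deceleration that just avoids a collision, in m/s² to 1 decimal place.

Required deceleration ≈ 7.4 m/s²

106 mph × 0.44704 = 47.3862 m/s.
Distance covered during reaction = 47.3862 × 0.9 = 42.648 m.
Distance available for braking: 194 − 42.648 = 151.352 m.
v² = 2a·d ⇒ a = v²/(2d) = 47.3862² / (2 × 151.352) = 2245.452 / 302.704 = 7.4180 m/s².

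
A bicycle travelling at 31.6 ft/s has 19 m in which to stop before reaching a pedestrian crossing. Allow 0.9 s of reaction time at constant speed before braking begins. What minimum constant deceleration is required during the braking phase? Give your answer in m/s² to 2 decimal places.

Required deceleration ≈ 4.49 m/s²

31.6 ft/s × 0.3048 = 9.6317 m/s.
Distance covered during reaction = 9.6317 × 0.9 = 8.669 m.
Distance available for braking: 19 − 8.669 = 10.331 m.
v² = 2a·d ⇒ a = v²/(2d) = 9.6317² / (2 × 10.331) = 92.770 / 20.662 = 4.4899 m/s².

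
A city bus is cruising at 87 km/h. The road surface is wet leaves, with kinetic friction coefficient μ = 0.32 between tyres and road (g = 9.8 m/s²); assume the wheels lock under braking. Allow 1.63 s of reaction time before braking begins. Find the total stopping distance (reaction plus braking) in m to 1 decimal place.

87 km/h ÷ 3.6 = 24.1667 m/s.
a = μg = 0.32 × 9.8 = 3.136 m/s².
Reaction distance = v·t_r = 24.1667 × 1.63 = 39.392 m.
Braking distance = v²/(2a) = 24.1667² / (2 × 3.136) = 584.029 / 6.272 = 93.117 m.
Total = 39.392 + 93.117 = 132.509 m.

Total stopping distance ≈ 132.5 m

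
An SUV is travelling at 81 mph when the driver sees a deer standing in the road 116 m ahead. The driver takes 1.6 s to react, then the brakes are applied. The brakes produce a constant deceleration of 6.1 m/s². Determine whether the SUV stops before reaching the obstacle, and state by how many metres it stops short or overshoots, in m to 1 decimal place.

81 mph × 0.44704 = 36.2102 m/s.
Reaction distance = 36.2102 × 1.6 = 57.936 m.
Braking distance = v²/(2a) = 1311.179 / 12.200 = 107.474 m.
Total stopping distance = 57.936 + 107.474 = 165.410 m, vs 116 m available — it cannot stop in time and overshoots by 165.410 − 116 = 49.410 m.

No — it overshoots by 49.4 m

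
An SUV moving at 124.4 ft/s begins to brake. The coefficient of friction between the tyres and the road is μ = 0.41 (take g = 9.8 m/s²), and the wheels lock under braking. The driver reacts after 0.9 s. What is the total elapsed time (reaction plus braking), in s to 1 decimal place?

Total time ≈ 10.3 s

124.4 ft/s × 0.3048 = 37.9171 m/s.
a = μg = 0.41 × 9.8 = 4.018 m/s².
Braking time = v/a = 37.9171 / 4.018 = 9.437 s.
Total = 0.9 + 9.437 = 10.337 s.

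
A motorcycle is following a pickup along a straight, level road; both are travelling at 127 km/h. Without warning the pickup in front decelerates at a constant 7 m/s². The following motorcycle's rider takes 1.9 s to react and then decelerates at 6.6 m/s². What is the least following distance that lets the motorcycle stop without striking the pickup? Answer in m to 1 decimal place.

Minimum gap ≈ 72.4 m

127 km/h ÷ 3.6 = 35.2778 m/s.
Leader travels v²/(2a_L) = 1244.523 / 14.000 = 88.894 m before stopping.
Follower covers v·t_r = 35.2778 × 1.9 = 67.028 m while reacting, then v²/(2a_F) = 1244.523 / 13.200 = 94.282 m while braking, for a total of 67.028 + 94.282 = 161.310 m.
Since a_F ≤ a_L and the follower starts braking later, the follower is never slower than the leader, so the closest approach is when both have stopped.
Minimum gap = 161.310 − 88.894 = 72.416 m.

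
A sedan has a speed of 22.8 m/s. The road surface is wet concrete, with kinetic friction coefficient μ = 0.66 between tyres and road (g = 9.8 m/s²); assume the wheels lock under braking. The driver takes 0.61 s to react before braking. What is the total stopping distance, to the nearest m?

Total stopping distance ≈ 54 m

a = μg = 0.66 × 9.8 = 6.468 m/s².
Reaction distance = v·t_r = 22.8000 × 0.61 = 13.908 m.
Braking distance = v²/(2a) = 22.8000² / (2 × 6.468) = 519.840 / 12.936 = 40.186 m.
Total = 13.908 + 40.186 = 54.094 m.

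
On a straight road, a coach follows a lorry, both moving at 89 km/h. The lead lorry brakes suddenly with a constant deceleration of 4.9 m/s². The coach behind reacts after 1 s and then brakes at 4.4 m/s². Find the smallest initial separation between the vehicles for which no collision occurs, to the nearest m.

89 km/h ÷ 3.6 = 24.7222 m/s.
Leader travels v²/(2a_L) = 611.187 / 9.800 = 62.366 m before stopping.
Follower covers v·t_r = 24.7222 × 1 = 24.722 m while reacting, then v²/(2a_F) = 611.187 / 8.800 = 69.453 m while braking, for a total of 24.722 + 69.453 = 94.175 m.
Since a_F ≤ a_L and the follower starts braking later, the follower is never slower than the leader, so the closest approach is when both have stopped.
Minimum gap = 94.175 − 62.366 = 31.809 m.

Minimum gap ≈ 32 m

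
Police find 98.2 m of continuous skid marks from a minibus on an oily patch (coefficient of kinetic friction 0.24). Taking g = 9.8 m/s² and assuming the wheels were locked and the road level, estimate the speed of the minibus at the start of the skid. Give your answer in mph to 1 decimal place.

Initial speed ≈ 48.1 mph

Deceleration a = μg = 0.24 × 9.8 = 2.352 m/s².
v = √(2a·d) = √(2 × 2.352 × 98.2) = √461.933 = 21.4926 m/s.
= 21.4926 ÷ 0.44704 = 48.078 mph.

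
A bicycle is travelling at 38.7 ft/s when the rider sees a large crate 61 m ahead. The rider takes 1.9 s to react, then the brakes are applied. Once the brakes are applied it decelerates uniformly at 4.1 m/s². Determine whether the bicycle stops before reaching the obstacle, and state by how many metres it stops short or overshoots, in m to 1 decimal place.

Yes — it stops 21.6 m short of the obstacle

38.7 ft/s × 0.3048 = 11.7958 m/s.
Reaction distance = 11.7958 × 1.9 = 22.412 m.
Braking distance = v²/(2a) = 139.141 / 8.200 = 16.968 m.
Total stopping distance = 22.412 + 16.968 = 39.380 m, vs 61 m available — it stops with 61 − 39.380 = 21.620 m to spare.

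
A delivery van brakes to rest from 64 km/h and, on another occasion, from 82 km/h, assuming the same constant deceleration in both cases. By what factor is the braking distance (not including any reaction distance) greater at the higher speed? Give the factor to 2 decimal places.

Factor ≈ 1.64

Braking distance d = v²/(2a), so with a fixed, d ∝ v².
Factor = (82/64)² = 1.2812² = 1.6415.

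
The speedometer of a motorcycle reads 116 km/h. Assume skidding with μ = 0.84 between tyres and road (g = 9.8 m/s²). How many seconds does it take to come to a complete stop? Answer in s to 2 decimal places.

Braking time ≈ 3.91 s

116 km/h ÷ 3.6 = 32.2222 m/s.
a = μg = 0.84 × 9.8 = 8.232 m/s².
Braking time = v/a = 32.2222 / 8.232 = 3.914 s.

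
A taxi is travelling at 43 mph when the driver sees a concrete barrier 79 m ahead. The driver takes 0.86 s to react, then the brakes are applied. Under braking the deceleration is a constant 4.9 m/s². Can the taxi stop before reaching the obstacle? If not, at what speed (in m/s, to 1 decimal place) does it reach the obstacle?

43 mph × 0.44704 = 19.2227 m/s.
Reaction distance = 19.2227 × 0.86 = 16.532 m.
Braking distance = v²/(2a) = 369.512 / 9.800 = 37.705 m.
Total stopping distance = 16.532 + 37.705 = 54.237 m, vs 79 m available — it stops with 79 − 54.237 = 24.763 m to spare.

Yes — it stops about 24.8 m short of the obstacle, so it never reaches it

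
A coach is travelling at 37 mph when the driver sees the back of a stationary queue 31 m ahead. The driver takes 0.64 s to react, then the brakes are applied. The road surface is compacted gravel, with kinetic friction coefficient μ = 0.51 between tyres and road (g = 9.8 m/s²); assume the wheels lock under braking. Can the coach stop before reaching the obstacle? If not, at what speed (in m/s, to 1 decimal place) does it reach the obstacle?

No — it strikes the obstacle at 8.3 m/s

37 mph × 0.44704 = 16.5405 m/s.
a = μg = 0.51 × 9.8 = 4.998 m/s².
Reaction distance = 16.5405 × 0.64 = 10.586 m.
Braking distance needed to stop: v²/(2a) = 273.588 / 9.996 = 27.370 m, so total needed = 10.586 + 27.370 = 37.956 m > 31 m — it cannot stop.
Distance remaining when braking begins: 31 − 10.586 = 20.414 m.
v² = v₀² − 2a·d = 273.588 − 2 × 4.998 × 20.414 = 69.530 m²/s².
v = √69.530 = 8.338 m/s.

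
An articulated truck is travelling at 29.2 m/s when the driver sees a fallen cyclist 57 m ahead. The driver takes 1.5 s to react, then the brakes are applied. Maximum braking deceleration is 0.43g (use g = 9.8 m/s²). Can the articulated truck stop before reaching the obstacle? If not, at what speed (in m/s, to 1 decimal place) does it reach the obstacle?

a = 0.43 × 9.8 = 4.214 m/s².
Reaction distance = 29.2000 × 1.5 = 43.800 m.
Braking distance needed to stop: v²/(2a) = 852.640 / 8.428 = 101.168 m, so total needed = 43.800 + 101.168 = 144.968 m > 57 m — it cannot stop.
Distance remaining when braking begins: 57 − 43.800 = 13.200 m.
v² = v₀² − 2a·d = 852.640 − 2 × 4.214 × 13.200 = 741.390 m²/s².
v = √741.390 = 27.228 m/s.

No — it strikes the obstacle at 27.2 m/s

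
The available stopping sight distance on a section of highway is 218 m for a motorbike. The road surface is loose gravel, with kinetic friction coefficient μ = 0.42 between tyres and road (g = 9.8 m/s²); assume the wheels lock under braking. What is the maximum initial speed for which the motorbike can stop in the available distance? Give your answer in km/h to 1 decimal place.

a = μg = 0.42 × 9.8 = 4.116 m/s².
v²/(2a) = d ⇒ v = √(2 × 4.116 × 218) = √1794.58 = 42.3625 m/s.
42.3625 m/s × 3.6 = 152.505 km/h.

Maximum speed ≈ 152.5 km/h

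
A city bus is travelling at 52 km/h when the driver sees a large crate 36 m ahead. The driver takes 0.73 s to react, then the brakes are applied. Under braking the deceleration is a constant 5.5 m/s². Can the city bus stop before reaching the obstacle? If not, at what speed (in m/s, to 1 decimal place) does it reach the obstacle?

Yes — it stops about 6.5 m short of the obstacle, so it never reaches it

52 km/h ÷ 3.6 = 14.4444 m/s.
Reaction distance = 14.4444 × 0.73 = 10.544 m.
Braking distance = v²/(2a) = 208.641 / 11.000 = 18.967 m.
Total stopping distance = 10.544 + 18.967 = 29.511 m, vs 36 m available — it stops with 36 − 29.511 = 6.489 m to spare.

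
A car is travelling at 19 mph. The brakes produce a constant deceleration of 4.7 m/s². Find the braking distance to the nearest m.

Braking distance ≈ 8 m

19 mph × 0.44704 = 8.4938 m/s.
Braking distance = v²/(2a) = 8.4938² / (2 × 4.700) = 72.145 / 9.400 = 7.675 m.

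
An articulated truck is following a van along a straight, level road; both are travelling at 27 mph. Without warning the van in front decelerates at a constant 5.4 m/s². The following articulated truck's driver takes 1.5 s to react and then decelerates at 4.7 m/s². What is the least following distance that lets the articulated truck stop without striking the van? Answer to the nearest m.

27 mph × 0.44704 = 12.0701 m/s.
Leader travels v²/(2a_L) = 145.687 / 10.800 = 13.490 m before stopping.
Follower covers v·t_r = 12.0701 × 1.5 = 18.105 m while reacting, then v²/(2a_F) = 145.687 / 9.400 = 15.499 m while braking, for a total of 18.105 + 15.499 = 33.604 m.
Since a_F ≤ a_L and the follower starts braking later, the follower is never slower than the leader, so the closest approach is when both have stopped.
Minimum gap = 33.604 − 13.490 = 20.114 m.

Minimum gap ≈ 20 m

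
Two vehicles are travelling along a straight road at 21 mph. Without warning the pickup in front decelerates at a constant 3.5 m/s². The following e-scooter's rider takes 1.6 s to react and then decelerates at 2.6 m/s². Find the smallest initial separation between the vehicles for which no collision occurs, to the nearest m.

21 mph × 0.44704 = 9.3878 m/s.
Leader travels v²/(2a_L) = 88.131 / 7.000 = 12.590 m before stopping.
Follower covers v·t_r = 9.3878 × 1.6 = 15.020 m while reacting, then v²/(2a_F) = 88.131 / 5.200 = 16.948 m while braking, for a total of 15.020 + 16.948 = 31.968 m.
Since a_F ≤ a_L and the follower starts braking later, the follower is never slower than the leader, so the closest approach is when both have stopped.
Minimum gap = 31.968 − 12.590 = 19.378 m.

Minimum gap ≈ 19 m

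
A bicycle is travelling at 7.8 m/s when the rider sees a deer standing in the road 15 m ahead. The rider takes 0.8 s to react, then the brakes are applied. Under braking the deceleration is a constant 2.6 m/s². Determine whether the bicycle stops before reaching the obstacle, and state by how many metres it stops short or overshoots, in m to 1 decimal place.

Reaction distance = 7.8000 × 0.8 = 6.240 m.
Braking distance = v²/(2a) = 60.840 / 5.200 = 11.700 m.
Total stopping distance = 6.240 + 11.700 = 17.940 m, vs 15 m available — it cannot stop in time and overshoots by 17.940 − 15 = 2.940 m.

No — it overshoots by 2.9 m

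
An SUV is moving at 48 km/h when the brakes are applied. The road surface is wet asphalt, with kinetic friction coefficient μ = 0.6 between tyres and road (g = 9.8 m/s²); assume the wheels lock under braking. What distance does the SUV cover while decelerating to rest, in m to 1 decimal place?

48 km/h ÷ 3.6 = 13.3333 m/s.
a = μg = 0.6 × 9.8 = 5.880 m/s².
Braking distance = v²/(2a) = 13.3333² / (2 × 5.880) = 177.777 / 11.760 = 15.117 m.

Braking distance ≈ 15.1 m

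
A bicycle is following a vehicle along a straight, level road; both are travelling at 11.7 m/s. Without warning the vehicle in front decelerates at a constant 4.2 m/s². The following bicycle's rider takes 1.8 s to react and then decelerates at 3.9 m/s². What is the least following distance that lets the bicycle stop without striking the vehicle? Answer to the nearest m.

Leader travels v²/(2a_L) = 136.890 / 8.400 = 16.296 m before stopping.
Follower covers v·t_r = 11.7000 × 1.8 = 21.060 m while reacting, then v²/(2a_F) = 136.890 / 7.800 = 17.550 m while braking, for a total of 21.060 + 17.550 = 38.610 m.
Since a_F ≤ a_L and the follower starts braking later, the follower is never slower than the leader, so the closest approach is when both have stopped.
Minimum gap = 38.610 − 16.296 = 22.314 m.

Minimum gap ≈ 22 m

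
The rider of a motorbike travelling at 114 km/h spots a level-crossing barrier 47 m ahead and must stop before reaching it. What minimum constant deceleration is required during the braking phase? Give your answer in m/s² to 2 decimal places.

114 km/h ÷ 3.6 = 31.6667 m/s.
v² = 2a·d ⇒ a = v²/(2d) = 31.6667² / (2 × 47.000) = 1002.780 / 94.000 = 10.6679 m/s².

Required deceleration ≈ 10.67 m/s²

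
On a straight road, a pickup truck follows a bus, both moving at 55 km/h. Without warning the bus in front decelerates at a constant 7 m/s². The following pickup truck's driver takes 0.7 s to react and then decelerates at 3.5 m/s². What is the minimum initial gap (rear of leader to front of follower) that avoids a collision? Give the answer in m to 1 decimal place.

Minimum gap ≈ 27.4 m

55 km/h ÷ 3.6 = 15.2778 m/s.
Leader travels v²/(2a_L) = 233.411 / 14.000 = 16.672 m before stopping.
Follower covers v·t_r = 15.2778 × 0.7 = 10.694 m while reacting, then v²/(2a_F) = 233.411 / 7.000 = 33.344 m while braking, for a total of 10.694 + 33.344 = 44.038 m.
Since a_F ≤ a_L and the follower starts braking later, the follower is never slower than the leader, so the closest approach is when both have stopped.
Minimum gap = 44.038 − 16.672 = 27.366 m.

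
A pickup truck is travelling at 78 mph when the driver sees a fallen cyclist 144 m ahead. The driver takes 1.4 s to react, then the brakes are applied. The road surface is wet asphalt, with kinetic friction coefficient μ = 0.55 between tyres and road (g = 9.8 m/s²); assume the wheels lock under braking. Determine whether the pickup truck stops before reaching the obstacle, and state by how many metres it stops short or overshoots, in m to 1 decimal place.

78 mph × 0.44704 = 34.8691 m/s.
a = μg = 0.55 × 9.8 = 5.390 m/s².
Reaction distance = 34.8691 × 1.4 = 48.817 m.
Braking distance = v²/(2a) = 1215.854 / 10.780 = 112.788 m.
Total stopping distance = 48.817 + 112.788 = 161.605 m, vs 144 m available — it cannot stop in time and overshoots by 161.605 − 144 = 17.605 m.

No — it overshoots by 17.6 m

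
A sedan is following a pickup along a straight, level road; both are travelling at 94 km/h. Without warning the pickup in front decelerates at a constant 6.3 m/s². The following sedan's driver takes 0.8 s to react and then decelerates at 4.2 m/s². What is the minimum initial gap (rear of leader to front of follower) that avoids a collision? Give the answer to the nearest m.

Minimum gap ≈ 48 m

94 km/h ÷ 3.6 = 26.1111 m/s.
Leader travels v²/(2a_L) = 681.790 / 12.600 = 54.110 m before stopping.
Follower covers v·t_r = 26.1111 × 0.8 = 20.889 m while reacting, then v²/(2a_F) = 681.790 / 8.400 = 81.165 m while braking, for a total of 20.889 + 81.165 = 102.054 m.
Since a_F ≤ a_L and the follower starts braking later, the follower is never slower than the leader, so the closest approach is when both have stopped.
Minimum gap = 102.054 − 54.110 = 47.944 m.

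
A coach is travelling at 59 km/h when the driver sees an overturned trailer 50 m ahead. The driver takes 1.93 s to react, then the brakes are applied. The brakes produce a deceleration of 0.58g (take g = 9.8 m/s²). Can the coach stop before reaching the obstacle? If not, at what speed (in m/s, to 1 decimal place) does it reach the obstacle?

59 km/h ÷ 3.6 = 16.3889 m/s.
a = 0.58 × 9.8 = 5.684 m/s².
Reaction distance = 16.3889 × 1.93 = 31.631 m.
Braking distance needed to stop: v²/(2a) = 268.596 / 11.368 = 23.627 m, so total needed = 31.631 + 23.627 = 55.258 m > 50 m — it cannot stop.
Distance remaining when braking begins: 50 − 31.631 = 18.369 m.
v² = v₀² − 2a·d = 268.596 − 2 × 5.684 × 18.369 = 59.777 m²/s².
v = √59.777 = 7.732 m/s.

No — it strikes the obstacle at 7.7 m/s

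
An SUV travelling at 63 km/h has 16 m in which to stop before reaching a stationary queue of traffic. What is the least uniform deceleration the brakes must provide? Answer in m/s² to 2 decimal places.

63 km/h ÷ 3.6 = 17.5000 m/s.
v² = 2a·d ⇒ a = v²/(2d) = 17.5000² / (2 × 16.000) = 306.250 / 32.000 = 9.5703 m/s².

Required deceleration ≈ 9.57 m/s²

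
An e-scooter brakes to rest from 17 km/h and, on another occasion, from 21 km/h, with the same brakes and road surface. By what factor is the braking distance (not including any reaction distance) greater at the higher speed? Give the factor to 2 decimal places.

Braking distance d = v²/(2a), so with a fixed, d ∝ v².
Factor = (21/17)² = 1.2353² = 1.5260.

Factor ≈ 1.53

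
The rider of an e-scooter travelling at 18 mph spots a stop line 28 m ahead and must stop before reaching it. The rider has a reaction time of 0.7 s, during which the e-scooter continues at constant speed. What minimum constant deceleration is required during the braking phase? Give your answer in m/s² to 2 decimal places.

18 mph × 0.44704 = 8.0467 m/s.
Distance covered during reaction = 8.0467 × 0.7 = 5.633 m.
Distance available for braking: 28 − 5.633 = 22.367 m.
v² = 2a·d ⇒ a = v²/(2d) = 8.0467² / (2 × 22.367) = 64.749 / 44.734 = 1.4474 m/s².

Required deceleration ≈ 1.45 m/s²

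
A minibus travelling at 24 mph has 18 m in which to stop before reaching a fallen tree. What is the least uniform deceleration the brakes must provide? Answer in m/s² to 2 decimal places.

24 mph × 0.44704 = 10.7290 m/s.
v² = 2a·d ⇒ a = v²/(2d) = 10.7290² / (2 × 18.000) = 115.111 / 36.000 = 3.1975 m/s².

Required deceleration ≈ 3.20 m/s²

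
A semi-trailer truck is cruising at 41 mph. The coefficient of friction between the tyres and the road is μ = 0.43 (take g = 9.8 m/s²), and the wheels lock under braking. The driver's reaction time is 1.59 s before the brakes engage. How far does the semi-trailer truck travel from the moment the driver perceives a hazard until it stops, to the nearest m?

41 mph × 0.44704 = 18.3286 m/s.
a = μg = 0.43 × 9.8 = 4.214 m/s².
Reaction distance = v·t_r = 18.3286 × 1.59 = 29.142 m.
Braking distance = v²/(2a) = 18.3286² / (2 × 4.214) = 335.938 / 8.428 = 39.860 m.
Total = 29.142 + 39.860 = 69.002 m.

Total stopping distance ≈ 69 m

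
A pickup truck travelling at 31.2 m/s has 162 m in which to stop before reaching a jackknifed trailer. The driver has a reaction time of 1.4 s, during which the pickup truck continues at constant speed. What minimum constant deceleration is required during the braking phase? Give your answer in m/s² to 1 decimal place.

Required deceleration ≈ 4.1 m/s²

Distance covered during reaction = 31.2000 × 1.4 = 43.680 m.
Distance available for braking: 162 − 43.680 = 118.320 m.
v² = 2a·d ⇒ a = v²/(2d) = 31.2000² / (2 × 118.320) = 973.440 / 236.640 = 4.1136 m/s².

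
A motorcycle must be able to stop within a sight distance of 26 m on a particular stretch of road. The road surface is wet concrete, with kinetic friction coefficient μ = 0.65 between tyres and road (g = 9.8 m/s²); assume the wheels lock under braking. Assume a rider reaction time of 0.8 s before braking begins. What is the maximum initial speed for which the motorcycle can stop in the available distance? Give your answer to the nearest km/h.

Maximum speed ≈ 50 km/h

a = μg = 0.65 × 9.8 = 6.370 m/s².
Stopping distance: v·t_r + v²/(2a) = 26 with t_r = 0.8 s and a = 6.370 m/s².
So v² + 10.192 v − 331.24 = 0.
Positive root: v = −a·t_r + √((a·t_r)² + 2a·d) = −5.096 + √(25.969 + 331.24) = 13.8040 m/s.
13.8040 m/s × 3.6 = 49.694 km/h.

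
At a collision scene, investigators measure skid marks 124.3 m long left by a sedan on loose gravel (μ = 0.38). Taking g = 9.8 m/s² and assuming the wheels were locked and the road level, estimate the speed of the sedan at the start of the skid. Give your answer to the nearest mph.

Deceleration a = μg = 0.38 × 9.8 = 3.724 m/s².
v = √(2a·d) = √(2 × 3.724 × 124.3) = √925.786 = 30.4267 m/s.
= 30.4267 ÷ 0.44704 = 68.063 mph.

Initial speed ≈ 68 mph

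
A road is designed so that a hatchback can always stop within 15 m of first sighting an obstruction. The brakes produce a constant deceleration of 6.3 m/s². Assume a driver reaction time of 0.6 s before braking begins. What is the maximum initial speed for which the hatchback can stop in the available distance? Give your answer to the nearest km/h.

Maximum speed ≈ 38 km/h

Stopping distance: v·t_r + v²/(2a) = 15 with t_r = 0.6 s and a = 6.300 m/s².
So v² + 7.560 v − 189.00 = 0.
Positive root: v = −a·t_r + √((a·t_r)² + 2a·d) = −3.780 + √(14.288 + 189.00) = 10.4779 m/s.
10.4779 m/s × 3.6 = 37.720 km/h.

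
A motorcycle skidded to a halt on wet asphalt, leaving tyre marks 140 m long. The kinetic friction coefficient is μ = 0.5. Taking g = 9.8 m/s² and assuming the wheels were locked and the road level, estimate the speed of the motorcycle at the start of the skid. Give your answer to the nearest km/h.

Initial speed ≈ 133 km/h

Deceleration a = μg = 0.5 × 9.8 = 4.900 m/s².
v = √(2a·d) = √(2 × 4.900 × 140) = √1372.000 = 37.0405 m/s.
= 37.0405 × 3.6 = 133.346 km/h.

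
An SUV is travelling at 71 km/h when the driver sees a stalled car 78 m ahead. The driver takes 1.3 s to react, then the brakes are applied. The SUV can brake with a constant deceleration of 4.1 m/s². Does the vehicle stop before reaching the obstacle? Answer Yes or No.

Yes

71 km/h ÷ 3.6 = 19.7222 m/s.
Reaction distance = 19.7222 × 1.3 = 25.639 m.
Braking distance = v²/(2a) = 388.965 / 8.200 = 47.435 m.
Total stopping distance = 25.639 + 47.435 = 73.074 m, vs 78 m available — it stops with 78 − 73.074 = 4.926 m to spare.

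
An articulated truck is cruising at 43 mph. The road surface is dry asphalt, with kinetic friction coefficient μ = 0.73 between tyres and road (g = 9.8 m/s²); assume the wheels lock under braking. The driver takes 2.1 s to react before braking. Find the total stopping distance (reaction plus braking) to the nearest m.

Total stopping distance ≈ 66 m

43 mph × 0.44704 = 19.2227 m/s.
a = μg = 0.73 × 9.8 = 7.154 m/s².
Reaction distance = v·t_r = 19.2227 × 2.1 = 40.368 m.
Braking distance = v²/(2a) = 19.2227² / (2 × 7.154) = 369.512 / 14.308 = 25.826 m.
Total = 40.368 + 25.826 = 66.194 m.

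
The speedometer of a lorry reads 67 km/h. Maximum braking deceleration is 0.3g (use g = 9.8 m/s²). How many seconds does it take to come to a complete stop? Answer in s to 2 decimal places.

67 km/h ÷ 3.6 = 18.6111 m/s.
a = 0.3 × 9.8 = 2.940 m/s².
Braking time = v/a = 18.6111 / 2.940 = 6.330 s.

Braking time ≈ 6.33 s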